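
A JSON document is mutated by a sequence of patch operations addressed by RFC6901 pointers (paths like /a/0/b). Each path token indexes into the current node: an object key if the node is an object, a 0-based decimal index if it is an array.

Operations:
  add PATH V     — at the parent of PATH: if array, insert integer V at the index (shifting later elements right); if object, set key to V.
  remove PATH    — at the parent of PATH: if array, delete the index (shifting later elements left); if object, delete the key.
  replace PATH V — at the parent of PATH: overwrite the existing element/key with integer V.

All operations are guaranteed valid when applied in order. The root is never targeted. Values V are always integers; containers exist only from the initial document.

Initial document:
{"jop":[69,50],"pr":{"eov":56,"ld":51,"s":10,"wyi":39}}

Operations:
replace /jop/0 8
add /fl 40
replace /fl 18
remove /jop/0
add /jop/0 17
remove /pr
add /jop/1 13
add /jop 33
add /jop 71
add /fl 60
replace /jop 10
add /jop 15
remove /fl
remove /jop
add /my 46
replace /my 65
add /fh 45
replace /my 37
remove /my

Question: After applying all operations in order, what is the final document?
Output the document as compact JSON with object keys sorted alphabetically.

Answer: {"fh":45}

Derivation:
After op 1 (replace /jop/0 8): {"jop":[8,50],"pr":{"eov":56,"ld":51,"s":10,"wyi":39}}
After op 2 (add /fl 40): {"fl":40,"jop":[8,50],"pr":{"eov":56,"ld":51,"s":10,"wyi":39}}
After op 3 (replace /fl 18): {"fl":18,"jop":[8,50],"pr":{"eov":56,"ld":51,"s":10,"wyi":39}}
After op 4 (remove /jop/0): {"fl":18,"jop":[50],"pr":{"eov":56,"ld":51,"s":10,"wyi":39}}
After op 5 (add /jop/0 17): {"fl":18,"jop":[17,50],"pr":{"eov":56,"ld":51,"s":10,"wyi":39}}
After op 6 (remove /pr): {"fl":18,"jop":[17,50]}
After op 7 (add /jop/1 13): {"fl":18,"jop":[17,13,50]}
After op 8 (add /jop 33): {"fl":18,"jop":33}
After op 9 (add /jop 71): {"fl":18,"jop":71}
After op 10 (add /fl 60): {"fl":60,"jop":71}
After op 11 (replace /jop 10): {"fl":60,"jop":10}
After op 12 (add /jop 15): {"fl":60,"jop":15}
After op 13 (remove /fl): {"jop":15}
After op 14 (remove /jop): {}
After op 15 (add /my 46): {"my":46}
After op 16 (replace /my 65): {"my":65}
After op 17 (add /fh 45): {"fh":45,"my":65}
After op 18 (replace /my 37): {"fh":45,"my":37}
After op 19 (remove /my): {"fh":45}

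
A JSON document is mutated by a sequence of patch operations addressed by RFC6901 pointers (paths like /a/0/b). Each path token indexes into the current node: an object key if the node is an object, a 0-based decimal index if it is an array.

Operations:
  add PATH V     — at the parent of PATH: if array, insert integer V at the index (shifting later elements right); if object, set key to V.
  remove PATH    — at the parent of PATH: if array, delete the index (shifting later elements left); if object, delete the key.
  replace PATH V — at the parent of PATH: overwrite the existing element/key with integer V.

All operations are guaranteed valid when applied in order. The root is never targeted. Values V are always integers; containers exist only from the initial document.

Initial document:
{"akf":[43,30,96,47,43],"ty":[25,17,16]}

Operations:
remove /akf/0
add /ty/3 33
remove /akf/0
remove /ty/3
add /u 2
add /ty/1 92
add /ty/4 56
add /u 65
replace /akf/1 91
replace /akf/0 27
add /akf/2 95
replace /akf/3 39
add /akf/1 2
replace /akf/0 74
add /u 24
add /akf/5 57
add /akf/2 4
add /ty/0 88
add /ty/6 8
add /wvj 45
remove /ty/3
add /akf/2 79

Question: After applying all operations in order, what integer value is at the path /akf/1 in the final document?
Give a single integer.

After op 1 (remove /akf/0): {"akf":[30,96,47,43],"ty":[25,17,16]}
After op 2 (add /ty/3 33): {"akf":[30,96,47,43],"ty":[25,17,16,33]}
After op 3 (remove /akf/0): {"akf":[96,47,43],"ty":[25,17,16,33]}
After op 4 (remove /ty/3): {"akf":[96,47,43],"ty":[25,17,16]}
After op 5 (add /u 2): {"akf":[96,47,43],"ty":[25,17,16],"u":2}
After op 6 (add /ty/1 92): {"akf":[96,47,43],"ty":[25,92,17,16],"u":2}
After op 7 (add /ty/4 56): {"akf":[96,47,43],"ty":[25,92,17,16,56],"u":2}
After op 8 (add /u 65): {"akf":[96,47,43],"ty":[25,92,17,16,56],"u":65}
After op 9 (replace /akf/1 91): {"akf":[96,91,43],"ty":[25,92,17,16,56],"u":65}
After op 10 (replace /akf/0 27): {"akf":[27,91,43],"ty":[25,92,17,16,56],"u":65}
After op 11 (add /akf/2 95): {"akf":[27,91,95,43],"ty":[25,92,17,16,56],"u":65}
After op 12 (replace /akf/3 39): {"akf":[27,91,95,39],"ty":[25,92,17,16,56],"u":65}
After op 13 (add /akf/1 2): {"akf":[27,2,91,95,39],"ty":[25,92,17,16,56],"u":65}
After op 14 (replace /akf/0 74): {"akf":[74,2,91,95,39],"ty":[25,92,17,16,56],"u":65}
After op 15 (add /u 24): {"akf":[74,2,91,95,39],"ty":[25,92,17,16,56],"u":24}
After op 16 (add /akf/5 57): {"akf":[74,2,91,95,39,57],"ty":[25,92,17,16,56],"u":24}
After op 17 (add /akf/2 4): {"akf":[74,2,4,91,95,39,57],"ty":[25,92,17,16,56],"u":24}
After op 18 (add /ty/0 88): {"akf":[74,2,4,91,95,39,57],"ty":[88,25,92,17,16,56],"u":24}
After op 19 (add /ty/6 8): {"akf":[74,2,4,91,95,39,57],"ty":[88,25,92,17,16,56,8],"u":24}
After op 20 (add /wvj 45): {"akf":[74,2,4,91,95,39,57],"ty":[88,25,92,17,16,56,8],"u":24,"wvj":45}
After op 21 (remove /ty/3): {"akf":[74,2,4,91,95,39,57],"ty":[88,25,92,16,56,8],"u":24,"wvj":45}
After op 22 (add /akf/2 79): {"akf":[74,2,79,4,91,95,39,57],"ty":[88,25,92,16,56,8],"u":24,"wvj":45}
Value at /akf/1: 2

Answer: 2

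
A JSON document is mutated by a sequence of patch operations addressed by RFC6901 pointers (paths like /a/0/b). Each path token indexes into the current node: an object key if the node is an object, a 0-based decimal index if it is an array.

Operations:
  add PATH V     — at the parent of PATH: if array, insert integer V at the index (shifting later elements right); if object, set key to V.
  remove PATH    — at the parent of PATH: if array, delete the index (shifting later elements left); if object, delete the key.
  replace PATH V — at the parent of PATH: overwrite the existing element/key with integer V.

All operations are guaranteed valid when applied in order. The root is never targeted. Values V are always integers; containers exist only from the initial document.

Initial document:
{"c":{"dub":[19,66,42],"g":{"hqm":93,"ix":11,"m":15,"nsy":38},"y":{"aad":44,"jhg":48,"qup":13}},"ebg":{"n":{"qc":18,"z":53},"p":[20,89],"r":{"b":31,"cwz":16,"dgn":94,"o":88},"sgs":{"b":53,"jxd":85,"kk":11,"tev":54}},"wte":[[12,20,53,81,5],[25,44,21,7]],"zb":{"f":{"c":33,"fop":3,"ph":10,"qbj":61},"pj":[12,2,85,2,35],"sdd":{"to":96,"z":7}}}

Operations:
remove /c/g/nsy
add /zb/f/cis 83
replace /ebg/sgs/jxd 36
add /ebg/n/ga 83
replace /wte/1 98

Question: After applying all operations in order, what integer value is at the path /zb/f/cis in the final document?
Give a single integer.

Answer: 83

Derivation:
After op 1 (remove /c/g/nsy): {"c":{"dub":[19,66,42],"g":{"hqm":93,"ix":11,"m":15},"y":{"aad":44,"jhg":48,"qup":13}},"ebg":{"n":{"qc":18,"z":53},"p":[20,89],"r":{"b":31,"cwz":16,"dgn":94,"o":88},"sgs":{"b":53,"jxd":85,"kk":11,"tev":54}},"wte":[[12,20,53,81,5],[25,44,21,7]],"zb":{"f":{"c":33,"fop":3,"ph":10,"qbj":61},"pj":[12,2,85,2,35],"sdd":{"to":96,"z":7}}}
After op 2 (add /zb/f/cis 83): {"c":{"dub":[19,66,42],"g":{"hqm":93,"ix":11,"m":15},"y":{"aad":44,"jhg":48,"qup":13}},"ebg":{"n":{"qc":18,"z":53},"p":[20,89],"r":{"b":31,"cwz":16,"dgn":94,"o":88},"sgs":{"b":53,"jxd":85,"kk":11,"tev":54}},"wte":[[12,20,53,81,5],[25,44,21,7]],"zb":{"f":{"c":33,"cis":83,"fop":3,"ph":10,"qbj":61},"pj":[12,2,85,2,35],"sdd":{"to":96,"z":7}}}
After op 3 (replace /ebg/sgs/jxd 36): {"c":{"dub":[19,66,42],"g":{"hqm":93,"ix":11,"m":15},"y":{"aad":44,"jhg":48,"qup":13}},"ebg":{"n":{"qc":18,"z":53},"p":[20,89],"r":{"b":31,"cwz":16,"dgn":94,"o":88},"sgs":{"b":53,"jxd":36,"kk":11,"tev":54}},"wte":[[12,20,53,81,5],[25,44,21,7]],"zb":{"f":{"c":33,"cis":83,"fop":3,"ph":10,"qbj":61},"pj":[12,2,85,2,35],"sdd":{"to":96,"z":7}}}
After op 4 (add /ebg/n/ga 83): {"c":{"dub":[19,66,42],"g":{"hqm":93,"ix":11,"m":15},"y":{"aad":44,"jhg":48,"qup":13}},"ebg":{"n":{"ga":83,"qc":18,"z":53},"p":[20,89],"r":{"b":31,"cwz":16,"dgn":94,"o":88},"sgs":{"b":53,"jxd":36,"kk":11,"tev":54}},"wte":[[12,20,53,81,5],[25,44,21,7]],"zb":{"f":{"c":33,"cis":83,"fop":3,"ph":10,"qbj":61},"pj":[12,2,85,2,35],"sdd":{"to":96,"z":7}}}
After op 5 (replace /wte/1 98): {"c":{"dub":[19,66,42],"g":{"hqm":93,"ix":11,"m":15},"y":{"aad":44,"jhg":48,"qup":13}},"ebg":{"n":{"ga":83,"qc":18,"z":53},"p":[20,89],"r":{"b":31,"cwz":16,"dgn":94,"o":88},"sgs":{"b":53,"jxd":36,"kk":11,"tev":54}},"wte":[[12,20,53,81,5],98],"zb":{"f":{"c":33,"cis":83,"fop":3,"ph":10,"qbj":61},"pj":[12,2,85,2,35],"sdd":{"to":96,"z":7}}}
Value at /zb/f/cis: 83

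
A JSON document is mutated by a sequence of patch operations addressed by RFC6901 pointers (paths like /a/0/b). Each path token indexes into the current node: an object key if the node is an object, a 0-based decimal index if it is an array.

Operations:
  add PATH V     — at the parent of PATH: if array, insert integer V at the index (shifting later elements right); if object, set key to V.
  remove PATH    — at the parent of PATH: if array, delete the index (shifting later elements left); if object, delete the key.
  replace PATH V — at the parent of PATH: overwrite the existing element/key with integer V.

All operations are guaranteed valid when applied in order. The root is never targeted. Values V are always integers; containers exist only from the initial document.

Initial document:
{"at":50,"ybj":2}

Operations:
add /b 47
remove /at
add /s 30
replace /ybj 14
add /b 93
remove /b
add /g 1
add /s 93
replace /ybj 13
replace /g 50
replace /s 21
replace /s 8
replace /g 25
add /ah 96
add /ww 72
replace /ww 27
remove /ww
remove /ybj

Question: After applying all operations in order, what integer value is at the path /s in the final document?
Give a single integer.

After op 1 (add /b 47): {"at":50,"b":47,"ybj":2}
After op 2 (remove /at): {"b":47,"ybj":2}
After op 3 (add /s 30): {"b":47,"s":30,"ybj":2}
After op 4 (replace /ybj 14): {"b":47,"s":30,"ybj":14}
After op 5 (add /b 93): {"b":93,"s":30,"ybj":14}
After op 6 (remove /b): {"s":30,"ybj":14}
After op 7 (add /g 1): {"g":1,"s":30,"ybj":14}
After op 8 (add /s 93): {"g":1,"s":93,"ybj":14}
After op 9 (replace /ybj 13): {"g":1,"s":93,"ybj":13}
After op 10 (replace /g 50): {"g":50,"s":93,"ybj":13}
After op 11 (replace /s 21): {"g":50,"s":21,"ybj":13}
After op 12 (replace /s 8): {"g":50,"s":8,"ybj":13}
After op 13 (replace /g 25): {"g":25,"s":8,"ybj":13}
After op 14 (add /ah 96): {"ah":96,"g":25,"s":8,"ybj":13}
After op 15 (add /ww 72): {"ah":96,"g":25,"s":8,"ww":72,"ybj":13}
After op 16 (replace /ww 27): {"ah":96,"g":25,"s":8,"ww":27,"ybj":13}
After op 17 (remove /ww): {"ah":96,"g":25,"s":8,"ybj":13}
After op 18 (remove /ybj): {"ah":96,"g":25,"s":8}
Value at /s: 8

Answer: 8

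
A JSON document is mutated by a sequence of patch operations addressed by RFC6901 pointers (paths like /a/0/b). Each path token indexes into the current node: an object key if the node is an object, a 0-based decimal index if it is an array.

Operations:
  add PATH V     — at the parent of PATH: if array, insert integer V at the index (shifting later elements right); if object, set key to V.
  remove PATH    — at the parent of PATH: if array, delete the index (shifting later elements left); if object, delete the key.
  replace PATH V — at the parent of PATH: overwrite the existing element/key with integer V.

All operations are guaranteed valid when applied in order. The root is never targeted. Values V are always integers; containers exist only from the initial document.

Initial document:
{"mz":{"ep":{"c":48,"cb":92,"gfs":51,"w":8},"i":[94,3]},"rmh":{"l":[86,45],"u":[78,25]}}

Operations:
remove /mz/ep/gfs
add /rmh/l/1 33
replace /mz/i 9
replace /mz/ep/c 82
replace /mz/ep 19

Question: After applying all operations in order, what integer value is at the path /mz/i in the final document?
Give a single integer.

Answer: 9

Derivation:
After op 1 (remove /mz/ep/gfs): {"mz":{"ep":{"c":48,"cb":92,"w":8},"i":[94,3]},"rmh":{"l":[86,45],"u":[78,25]}}
After op 2 (add /rmh/l/1 33): {"mz":{"ep":{"c":48,"cb":92,"w":8},"i":[94,3]},"rmh":{"l":[86,33,45],"u":[78,25]}}
After op 3 (replace /mz/i 9): {"mz":{"ep":{"c":48,"cb":92,"w":8},"i":9},"rmh":{"l":[86,33,45],"u":[78,25]}}
After op 4 (replace /mz/ep/c 82): {"mz":{"ep":{"c":82,"cb":92,"w":8},"i":9},"rmh":{"l":[86,33,45],"u":[78,25]}}
After op 5 (replace /mz/ep 19): {"mz":{"ep":19,"i":9},"rmh":{"l":[86,33,45],"u":[78,25]}}
Value at /mz/i: 9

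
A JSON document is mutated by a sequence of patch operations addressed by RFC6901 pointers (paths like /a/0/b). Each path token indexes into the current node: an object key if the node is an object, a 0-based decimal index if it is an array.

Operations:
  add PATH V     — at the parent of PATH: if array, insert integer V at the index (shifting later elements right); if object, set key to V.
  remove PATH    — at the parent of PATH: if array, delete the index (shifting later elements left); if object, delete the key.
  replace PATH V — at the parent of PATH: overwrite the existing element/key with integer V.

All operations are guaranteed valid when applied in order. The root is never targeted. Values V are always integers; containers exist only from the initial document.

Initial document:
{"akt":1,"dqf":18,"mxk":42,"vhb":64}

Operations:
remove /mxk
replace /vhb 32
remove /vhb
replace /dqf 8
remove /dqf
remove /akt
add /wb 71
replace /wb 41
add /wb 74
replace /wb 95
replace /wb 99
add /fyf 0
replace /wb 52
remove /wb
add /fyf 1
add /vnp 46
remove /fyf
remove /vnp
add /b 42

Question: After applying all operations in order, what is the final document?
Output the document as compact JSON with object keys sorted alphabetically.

Answer: {"b":42}

Derivation:
After op 1 (remove /mxk): {"akt":1,"dqf":18,"vhb":64}
After op 2 (replace /vhb 32): {"akt":1,"dqf":18,"vhb":32}
After op 3 (remove /vhb): {"akt":1,"dqf":18}
After op 4 (replace /dqf 8): {"akt":1,"dqf":8}
After op 5 (remove /dqf): {"akt":1}
After op 6 (remove /akt): {}
After op 7 (add /wb 71): {"wb":71}
After op 8 (replace /wb 41): {"wb":41}
After op 9 (add /wb 74): {"wb":74}
After op 10 (replace /wb 95): {"wb":95}
After op 11 (replace /wb 99): {"wb":99}
After op 12 (add /fyf 0): {"fyf":0,"wb":99}
After op 13 (replace /wb 52): {"fyf":0,"wb":52}
After op 14 (remove /wb): {"fyf":0}
After op 15 (add /fyf 1): {"fyf":1}
After op 16 (add /vnp 46): {"fyf":1,"vnp":46}
After op 17 (remove /fyf): {"vnp":46}
After op 18 (remove /vnp): {}
After op 19 (add /b 42): {"b":42}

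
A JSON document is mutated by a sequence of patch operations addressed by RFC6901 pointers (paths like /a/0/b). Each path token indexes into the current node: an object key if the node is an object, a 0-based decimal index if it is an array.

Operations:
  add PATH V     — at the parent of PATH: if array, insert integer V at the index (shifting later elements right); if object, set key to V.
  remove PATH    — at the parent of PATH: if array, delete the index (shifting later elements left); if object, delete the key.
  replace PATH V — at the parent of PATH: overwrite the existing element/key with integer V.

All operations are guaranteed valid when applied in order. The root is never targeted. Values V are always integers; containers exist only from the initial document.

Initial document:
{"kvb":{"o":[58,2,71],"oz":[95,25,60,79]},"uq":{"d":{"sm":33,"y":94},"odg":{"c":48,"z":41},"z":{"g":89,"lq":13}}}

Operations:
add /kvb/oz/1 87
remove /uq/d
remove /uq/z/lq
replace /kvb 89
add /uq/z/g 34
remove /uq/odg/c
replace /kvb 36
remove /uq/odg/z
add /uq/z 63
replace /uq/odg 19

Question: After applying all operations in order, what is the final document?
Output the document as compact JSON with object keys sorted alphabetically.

Answer: {"kvb":36,"uq":{"odg":19,"z":63}}

Derivation:
After op 1 (add /kvb/oz/1 87): {"kvb":{"o":[58,2,71],"oz":[95,87,25,60,79]},"uq":{"d":{"sm":33,"y":94},"odg":{"c":48,"z":41},"z":{"g":89,"lq":13}}}
After op 2 (remove /uq/d): {"kvb":{"o":[58,2,71],"oz":[95,87,25,60,79]},"uq":{"odg":{"c":48,"z":41},"z":{"g":89,"lq":13}}}
After op 3 (remove /uq/z/lq): {"kvb":{"o":[58,2,71],"oz":[95,87,25,60,79]},"uq":{"odg":{"c":48,"z":41},"z":{"g":89}}}
After op 4 (replace /kvb 89): {"kvb":89,"uq":{"odg":{"c":48,"z":41},"z":{"g":89}}}
After op 5 (add /uq/z/g 34): {"kvb":89,"uq":{"odg":{"c":48,"z":41},"z":{"g":34}}}
After op 6 (remove /uq/odg/c): {"kvb":89,"uq":{"odg":{"z":41},"z":{"g":34}}}
After op 7 (replace /kvb 36): {"kvb":36,"uq":{"odg":{"z":41},"z":{"g":34}}}
After op 8 (remove /uq/odg/z): {"kvb":36,"uq":{"odg":{},"z":{"g":34}}}
After op 9 (add /uq/z 63): {"kvb":36,"uq":{"odg":{},"z":63}}
After op 10 (replace /uq/odg 19): {"kvb":36,"uq":{"odg":19,"z":63}}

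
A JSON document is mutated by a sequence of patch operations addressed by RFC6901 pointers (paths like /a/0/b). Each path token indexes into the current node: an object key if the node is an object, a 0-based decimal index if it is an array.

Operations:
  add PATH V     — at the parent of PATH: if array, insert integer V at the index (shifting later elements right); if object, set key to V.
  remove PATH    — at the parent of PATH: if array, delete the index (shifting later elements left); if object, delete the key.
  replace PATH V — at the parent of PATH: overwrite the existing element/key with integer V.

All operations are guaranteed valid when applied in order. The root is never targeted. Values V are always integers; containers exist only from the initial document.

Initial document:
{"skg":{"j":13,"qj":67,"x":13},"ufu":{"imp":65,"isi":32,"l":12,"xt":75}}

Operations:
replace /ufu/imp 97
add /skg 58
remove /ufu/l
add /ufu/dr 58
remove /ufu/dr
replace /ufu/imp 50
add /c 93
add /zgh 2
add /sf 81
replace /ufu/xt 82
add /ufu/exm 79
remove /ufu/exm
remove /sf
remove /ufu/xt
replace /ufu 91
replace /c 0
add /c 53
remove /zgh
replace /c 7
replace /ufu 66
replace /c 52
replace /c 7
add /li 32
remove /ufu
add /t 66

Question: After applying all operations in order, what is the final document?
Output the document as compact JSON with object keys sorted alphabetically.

Answer: {"c":7,"li":32,"skg":58,"t":66}

Derivation:
After op 1 (replace /ufu/imp 97): {"skg":{"j":13,"qj":67,"x":13},"ufu":{"imp":97,"isi":32,"l":12,"xt":75}}
After op 2 (add /skg 58): {"skg":58,"ufu":{"imp":97,"isi":32,"l":12,"xt":75}}
After op 3 (remove /ufu/l): {"skg":58,"ufu":{"imp":97,"isi":32,"xt":75}}
After op 4 (add /ufu/dr 58): {"skg":58,"ufu":{"dr":58,"imp":97,"isi":32,"xt":75}}
After op 5 (remove /ufu/dr): {"skg":58,"ufu":{"imp":97,"isi":32,"xt":75}}
After op 6 (replace /ufu/imp 50): {"skg":58,"ufu":{"imp":50,"isi":32,"xt":75}}
After op 7 (add /c 93): {"c":93,"skg":58,"ufu":{"imp":50,"isi":32,"xt":75}}
After op 8 (add /zgh 2): {"c":93,"skg":58,"ufu":{"imp":50,"isi":32,"xt":75},"zgh":2}
After op 9 (add /sf 81): {"c":93,"sf":81,"skg":58,"ufu":{"imp":50,"isi":32,"xt":75},"zgh":2}
After op 10 (replace /ufu/xt 82): {"c":93,"sf":81,"skg":58,"ufu":{"imp":50,"isi":32,"xt":82},"zgh":2}
After op 11 (add /ufu/exm 79): {"c":93,"sf":81,"skg":58,"ufu":{"exm":79,"imp":50,"isi":32,"xt":82},"zgh":2}
After op 12 (remove /ufu/exm): {"c":93,"sf":81,"skg":58,"ufu":{"imp":50,"isi":32,"xt":82},"zgh":2}
After op 13 (remove /sf): {"c":93,"skg":58,"ufu":{"imp":50,"isi":32,"xt":82},"zgh":2}
After op 14 (remove /ufu/xt): {"c":93,"skg":58,"ufu":{"imp":50,"isi":32},"zgh":2}
After op 15 (replace /ufu 91): {"c":93,"skg":58,"ufu":91,"zgh":2}
After op 16 (replace /c 0): {"c":0,"skg":58,"ufu":91,"zgh":2}
After op 17 (add /c 53): {"c":53,"skg":58,"ufu":91,"zgh":2}
After op 18 (remove /zgh): {"c":53,"skg":58,"ufu":91}
After op 19 (replace /c 7): {"c":7,"skg":58,"ufu":91}
After op 20 (replace /ufu 66): {"c":7,"skg":58,"ufu":66}
After op 21 (replace /c 52): {"c":52,"skg":58,"ufu":66}
After op 22 (replace /c 7): {"c":7,"skg":58,"ufu":66}
After op 23 (add /li 32): {"c":7,"li":32,"skg":58,"ufu":66}
After op 24 (remove /ufu): {"c":7,"li":32,"skg":58}
After op 25 (add /t 66): {"c":7,"li":32,"skg":58,"t":66}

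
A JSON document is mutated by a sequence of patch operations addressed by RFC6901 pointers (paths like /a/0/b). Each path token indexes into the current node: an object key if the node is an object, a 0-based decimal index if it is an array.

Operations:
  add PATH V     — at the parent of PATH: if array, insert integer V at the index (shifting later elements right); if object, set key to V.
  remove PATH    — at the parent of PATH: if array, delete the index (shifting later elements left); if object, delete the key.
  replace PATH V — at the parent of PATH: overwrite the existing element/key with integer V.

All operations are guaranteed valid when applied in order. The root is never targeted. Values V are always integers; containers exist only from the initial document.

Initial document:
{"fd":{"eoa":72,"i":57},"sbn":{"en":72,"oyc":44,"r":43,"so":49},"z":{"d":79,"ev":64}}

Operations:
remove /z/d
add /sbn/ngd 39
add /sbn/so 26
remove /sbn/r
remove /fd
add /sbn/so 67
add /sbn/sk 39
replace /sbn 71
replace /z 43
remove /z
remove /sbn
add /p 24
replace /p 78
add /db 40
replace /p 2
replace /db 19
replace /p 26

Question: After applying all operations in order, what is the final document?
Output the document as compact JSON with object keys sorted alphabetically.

Answer: {"db":19,"p":26}

Derivation:
After op 1 (remove /z/d): {"fd":{"eoa":72,"i":57},"sbn":{"en":72,"oyc":44,"r":43,"so":49},"z":{"ev":64}}
After op 2 (add /sbn/ngd 39): {"fd":{"eoa":72,"i":57},"sbn":{"en":72,"ngd":39,"oyc":44,"r":43,"so":49},"z":{"ev":64}}
After op 3 (add /sbn/so 26): {"fd":{"eoa":72,"i":57},"sbn":{"en":72,"ngd":39,"oyc":44,"r":43,"so":26},"z":{"ev":64}}
After op 4 (remove /sbn/r): {"fd":{"eoa":72,"i":57},"sbn":{"en":72,"ngd":39,"oyc":44,"so":26},"z":{"ev":64}}
After op 5 (remove /fd): {"sbn":{"en":72,"ngd":39,"oyc":44,"so":26},"z":{"ev":64}}
After op 6 (add /sbn/so 67): {"sbn":{"en":72,"ngd":39,"oyc":44,"so":67},"z":{"ev":64}}
After op 7 (add /sbn/sk 39): {"sbn":{"en":72,"ngd":39,"oyc":44,"sk":39,"so":67},"z":{"ev":64}}
After op 8 (replace /sbn 71): {"sbn":71,"z":{"ev":64}}
After op 9 (replace /z 43): {"sbn":71,"z":43}
After op 10 (remove /z): {"sbn":71}
After op 11 (remove /sbn): {}
After op 12 (add /p 24): {"p":24}
After op 13 (replace /p 78): {"p":78}
After op 14 (add /db 40): {"db":40,"p":78}
After op 15 (replace /p 2): {"db":40,"p":2}
After op 16 (replace /db 19): {"db":19,"p":2}
After op 17 (replace /p 26): {"db":19,"p":26}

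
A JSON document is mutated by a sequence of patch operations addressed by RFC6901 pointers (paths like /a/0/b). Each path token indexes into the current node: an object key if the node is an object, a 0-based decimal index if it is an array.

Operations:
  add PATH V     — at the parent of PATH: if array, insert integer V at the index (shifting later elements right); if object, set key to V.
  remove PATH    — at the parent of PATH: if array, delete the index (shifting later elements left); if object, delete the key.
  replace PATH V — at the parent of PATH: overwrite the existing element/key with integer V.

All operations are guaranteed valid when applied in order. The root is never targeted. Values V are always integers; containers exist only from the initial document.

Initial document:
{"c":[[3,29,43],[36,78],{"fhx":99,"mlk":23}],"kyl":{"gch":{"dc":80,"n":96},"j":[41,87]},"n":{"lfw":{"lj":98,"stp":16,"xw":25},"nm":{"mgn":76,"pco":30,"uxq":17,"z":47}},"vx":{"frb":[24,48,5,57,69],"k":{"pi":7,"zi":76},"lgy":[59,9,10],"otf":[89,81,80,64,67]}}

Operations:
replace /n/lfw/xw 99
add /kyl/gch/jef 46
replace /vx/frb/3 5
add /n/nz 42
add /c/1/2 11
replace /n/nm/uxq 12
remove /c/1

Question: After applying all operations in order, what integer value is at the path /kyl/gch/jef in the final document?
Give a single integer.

After op 1 (replace /n/lfw/xw 99): {"c":[[3,29,43],[36,78],{"fhx":99,"mlk":23}],"kyl":{"gch":{"dc":80,"n":96},"j":[41,87]},"n":{"lfw":{"lj":98,"stp":16,"xw":99},"nm":{"mgn":76,"pco":30,"uxq":17,"z":47}},"vx":{"frb":[24,48,5,57,69],"k":{"pi":7,"zi":76},"lgy":[59,9,10],"otf":[89,81,80,64,67]}}
After op 2 (add /kyl/gch/jef 46): {"c":[[3,29,43],[36,78],{"fhx":99,"mlk":23}],"kyl":{"gch":{"dc":80,"jef":46,"n":96},"j":[41,87]},"n":{"lfw":{"lj":98,"stp":16,"xw":99},"nm":{"mgn":76,"pco":30,"uxq":17,"z":47}},"vx":{"frb":[24,48,5,57,69],"k":{"pi":7,"zi":76},"lgy":[59,9,10],"otf":[89,81,80,64,67]}}
After op 3 (replace /vx/frb/3 5): {"c":[[3,29,43],[36,78],{"fhx":99,"mlk":23}],"kyl":{"gch":{"dc":80,"jef":46,"n":96},"j":[41,87]},"n":{"lfw":{"lj":98,"stp":16,"xw":99},"nm":{"mgn":76,"pco":30,"uxq":17,"z":47}},"vx":{"frb":[24,48,5,5,69],"k":{"pi":7,"zi":76},"lgy":[59,9,10],"otf":[89,81,80,64,67]}}
After op 4 (add /n/nz 42): {"c":[[3,29,43],[36,78],{"fhx":99,"mlk":23}],"kyl":{"gch":{"dc":80,"jef":46,"n":96},"j":[41,87]},"n":{"lfw":{"lj":98,"stp":16,"xw":99},"nm":{"mgn":76,"pco":30,"uxq":17,"z":47},"nz":42},"vx":{"frb":[24,48,5,5,69],"k":{"pi":7,"zi":76},"lgy":[59,9,10],"otf":[89,81,80,64,67]}}
After op 5 (add /c/1/2 11): {"c":[[3,29,43],[36,78,11],{"fhx":99,"mlk":23}],"kyl":{"gch":{"dc":80,"jef":46,"n":96},"j":[41,87]},"n":{"lfw":{"lj":98,"stp":16,"xw":99},"nm":{"mgn":76,"pco":30,"uxq":17,"z":47},"nz":42},"vx":{"frb":[24,48,5,5,69],"k":{"pi":7,"zi":76},"lgy":[59,9,10],"otf":[89,81,80,64,67]}}
After op 6 (replace /n/nm/uxq 12): {"c":[[3,29,43],[36,78,11],{"fhx":99,"mlk":23}],"kyl":{"gch":{"dc":80,"jef":46,"n":96},"j":[41,87]},"n":{"lfw":{"lj":98,"stp":16,"xw":99},"nm":{"mgn":76,"pco":30,"uxq":12,"z":47},"nz":42},"vx":{"frb":[24,48,5,5,69],"k":{"pi":7,"zi":76},"lgy":[59,9,10],"otf":[89,81,80,64,67]}}
After op 7 (remove /c/1): {"c":[[3,29,43],{"fhx":99,"mlk":23}],"kyl":{"gch":{"dc":80,"jef":46,"n":96},"j":[41,87]},"n":{"lfw":{"lj":98,"stp":16,"xw":99},"nm":{"mgn":76,"pco":30,"uxq":12,"z":47},"nz":42},"vx":{"frb":[24,48,5,5,69],"k":{"pi":7,"zi":76},"lgy":[59,9,10],"otf":[89,81,80,64,67]}}
Value at /kyl/gch/jef: 46

Answer: 46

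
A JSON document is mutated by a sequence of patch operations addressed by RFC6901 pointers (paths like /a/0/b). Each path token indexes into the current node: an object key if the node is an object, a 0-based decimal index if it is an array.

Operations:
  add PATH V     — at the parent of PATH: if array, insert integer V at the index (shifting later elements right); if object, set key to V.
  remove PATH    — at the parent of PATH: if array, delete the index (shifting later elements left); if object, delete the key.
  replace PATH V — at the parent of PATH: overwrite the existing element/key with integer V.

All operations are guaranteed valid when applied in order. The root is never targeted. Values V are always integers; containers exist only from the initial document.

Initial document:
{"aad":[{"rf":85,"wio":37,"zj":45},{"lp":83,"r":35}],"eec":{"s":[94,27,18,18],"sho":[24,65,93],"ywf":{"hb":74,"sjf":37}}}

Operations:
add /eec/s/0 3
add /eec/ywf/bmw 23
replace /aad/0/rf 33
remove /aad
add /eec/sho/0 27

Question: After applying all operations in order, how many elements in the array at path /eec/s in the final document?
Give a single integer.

After op 1 (add /eec/s/0 3): {"aad":[{"rf":85,"wio":37,"zj":45},{"lp":83,"r":35}],"eec":{"s":[3,94,27,18,18],"sho":[24,65,93],"ywf":{"hb":74,"sjf":37}}}
After op 2 (add /eec/ywf/bmw 23): {"aad":[{"rf":85,"wio":37,"zj":45},{"lp":83,"r":35}],"eec":{"s":[3,94,27,18,18],"sho":[24,65,93],"ywf":{"bmw":23,"hb":74,"sjf":37}}}
After op 3 (replace /aad/0/rf 33): {"aad":[{"rf":33,"wio":37,"zj":45},{"lp":83,"r":35}],"eec":{"s":[3,94,27,18,18],"sho":[24,65,93],"ywf":{"bmw":23,"hb":74,"sjf":37}}}
After op 4 (remove /aad): {"eec":{"s":[3,94,27,18,18],"sho":[24,65,93],"ywf":{"bmw":23,"hb":74,"sjf":37}}}
After op 5 (add /eec/sho/0 27): {"eec":{"s":[3,94,27,18,18],"sho":[27,24,65,93],"ywf":{"bmw":23,"hb":74,"sjf":37}}}
Size at path /eec/s: 5

Answer: 5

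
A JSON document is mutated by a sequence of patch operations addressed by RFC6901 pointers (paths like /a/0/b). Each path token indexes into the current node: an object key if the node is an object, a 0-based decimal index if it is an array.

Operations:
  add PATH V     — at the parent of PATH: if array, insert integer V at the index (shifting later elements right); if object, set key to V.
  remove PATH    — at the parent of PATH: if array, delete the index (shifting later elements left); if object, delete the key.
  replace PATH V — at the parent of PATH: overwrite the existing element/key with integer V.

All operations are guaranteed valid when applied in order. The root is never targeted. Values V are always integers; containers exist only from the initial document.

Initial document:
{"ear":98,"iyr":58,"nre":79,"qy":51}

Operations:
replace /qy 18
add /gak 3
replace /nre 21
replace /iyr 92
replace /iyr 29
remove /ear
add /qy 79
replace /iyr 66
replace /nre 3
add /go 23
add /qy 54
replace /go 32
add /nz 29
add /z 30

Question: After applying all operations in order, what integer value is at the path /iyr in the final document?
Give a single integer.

After op 1 (replace /qy 18): {"ear":98,"iyr":58,"nre":79,"qy":18}
After op 2 (add /gak 3): {"ear":98,"gak":3,"iyr":58,"nre":79,"qy":18}
After op 3 (replace /nre 21): {"ear":98,"gak":3,"iyr":58,"nre":21,"qy":18}
After op 4 (replace /iyr 92): {"ear":98,"gak":3,"iyr":92,"nre":21,"qy":18}
After op 5 (replace /iyr 29): {"ear":98,"gak":3,"iyr":29,"nre":21,"qy":18}
After op 6 (remove /ear): {"gak":3,"iyr":29,"nre":21,"qy":18}
After op 7 (add /qy 79): {"gak":3,"iyr":29,"nre":21,"qy":79}
After op 8 (replace /iyr 66): {"gak":3,"iyr":66,"nre":21,"qy":79}
After op 9 (replace /nre 3): {"gak":3,"iyr":66,"nre":3,"qy":79}
After op 10 (add /go 23): {"gak":3,"go":23,"iyr":66,"nre":3,"qy":79}
After op 11 (add /qy 54): {"gak":3,"go":23,"iyr":66,"nre":3,"qy":54}
After op 12 (replace /go 32): {"gak":3,"go":32,"iyr":66,"nre":3,"qy":54}
After op 13 (add /nz 29): {"gak":3,"go":32,"iyr":66,"nre":3,"nz":29,"qy":54}
After op 14 (add /z 30): {"gak":3,"go":32,"iyr":66,"nre":3,"nz":29,"qy":54,"z":30}
Value at /iyr: 66

Answer: 66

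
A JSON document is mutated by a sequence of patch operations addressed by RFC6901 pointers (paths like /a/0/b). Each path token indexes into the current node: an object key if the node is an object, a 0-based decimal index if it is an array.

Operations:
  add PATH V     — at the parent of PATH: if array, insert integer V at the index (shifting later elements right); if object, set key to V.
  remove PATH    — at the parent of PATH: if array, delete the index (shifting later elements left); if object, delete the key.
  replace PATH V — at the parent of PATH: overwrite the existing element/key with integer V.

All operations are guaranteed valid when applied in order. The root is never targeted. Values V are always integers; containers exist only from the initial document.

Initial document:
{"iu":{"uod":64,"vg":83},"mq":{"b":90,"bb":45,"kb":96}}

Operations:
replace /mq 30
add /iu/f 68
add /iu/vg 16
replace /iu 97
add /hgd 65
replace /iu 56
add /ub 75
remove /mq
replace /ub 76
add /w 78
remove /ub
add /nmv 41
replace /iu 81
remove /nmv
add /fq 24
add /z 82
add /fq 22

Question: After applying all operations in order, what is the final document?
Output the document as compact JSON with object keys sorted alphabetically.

After op 1 (replace /mq 30): {"iu":{"uod":64,"vg":83},"mq":30}
After op 2 (add /iu/f 68): {"iu":{"f":68,"uod":64,"vg":83},"mq":30}
After op 3 (add /iu/vg 16): {"iu":{"f":68,"uod":64,"vg":16},"mq":30}
After op 4 (replace /iu 97): {"iu":97,"mq":30}
After op 5 (add /hgd 65): {"hgd":65,"iu":97,"mq":30}
After op 6 (replace /iu 56): {"hgd":65,"iu":56,"mq":30}
After op 7 (add /ub 75): {"hgd":65,"iu":56,"mq":30,"ub":75}
After op 8 (remove /mq): {"hgd":65,"iu":56,"ub":75}
After op 9 (replace /ub 76): {"hgd":65,"iu":56,"ub":76}
After op 10 (add /w 78): {"hgd":65,"iu":56,"ub":76,"w":78}
After op 11 (remove /ub): {"hgd":65,"iu":56,"w":78}
After op 12 (add /nmv 41): {"hgd":65,"iu":56,"nmv":41,"w":78}
After op 13 (replace /iu 81): {"hgd":65,"iu":81,"nmv":41,"w":78}
After op 14 (remove /nmv): {"hgd":65,"iu":81,"w":78}
After op 15 (add /fq 24): {"fq":24,"hgd":65,"iu":81,"w":78}
After op 16 (add /z 82): {"fq":24,"hgd":65,"iu":81,"w":78,"z":82}
After op 17 (add /fq 22): {"fq":22,"hgd":65,"iu":81,"w":78,"z":82}

Answer: {"fq":22,"hgd":65,"iu":81,"w":78,"z":82}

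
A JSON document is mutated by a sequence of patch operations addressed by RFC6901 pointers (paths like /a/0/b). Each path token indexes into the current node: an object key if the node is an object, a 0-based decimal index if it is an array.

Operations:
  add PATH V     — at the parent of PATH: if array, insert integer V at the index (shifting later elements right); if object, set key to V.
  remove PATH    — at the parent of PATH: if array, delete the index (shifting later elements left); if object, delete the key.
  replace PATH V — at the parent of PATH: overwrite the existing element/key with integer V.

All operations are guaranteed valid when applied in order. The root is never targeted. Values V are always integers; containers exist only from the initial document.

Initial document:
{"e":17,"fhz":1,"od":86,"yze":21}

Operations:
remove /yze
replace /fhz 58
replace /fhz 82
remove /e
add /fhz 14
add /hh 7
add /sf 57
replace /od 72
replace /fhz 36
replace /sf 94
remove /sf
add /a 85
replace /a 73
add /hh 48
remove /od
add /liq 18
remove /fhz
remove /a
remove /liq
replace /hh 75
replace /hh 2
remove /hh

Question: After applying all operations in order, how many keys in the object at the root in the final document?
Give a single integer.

After op 1 (remove /yze): {"e":17,"fhz":1,"od":86}
After op 2 (replace /fhz 58): {"e":17,"fhz":58,"od":86}
After op 3 (replace /fhz 82): {"e":17,"fhz":82,"od":86}
After op 4 (remove /e): {"fhz":82,"od":86}
After op 5 (add /fhz 14): {"fhz":14,"od":86}
After op 6 (add /hh 7): {"fhz":14,"hh":7,"od":86}
After op 7 (add /sf 57): {"fhz":14,"hh":7,"od":86,"sf":57}
After op 8 (replace /od 72): {"fhz":14,"hh":7,"od":72,"sf":57}
After op 9 (replace /fhz 36): {"fhz":36,"hh":7,"od":72,"sf":57}
After op 10 (replace /sf 94): {"fhz":36,"hh":7,"od":72,"sf":94}
After op 11 (remove /sf): {"fhz":36,"hh":7,"od":72}
After op 12 (add /a 85): {"a":85,"fhz":36,"hh":7,"od":72}
After op 13 (replace /a 73): {"a":73,"fhz":36,"hh":7,"od":72}
After op 14 (add /hh 48): {"a":73,"fhz":36,"hh":48,"od":72}
After op 15 (remove /od): {"a":73,"fhz":36,"hh":48}
After op 16 (add /liq 18): {"a":73,"fhz":36,"hh":48,"liq":18}
After op 17 (remove /fhz): {"a":73,"hh":48,"liq":18}
After op 18 (remove /a): {"hh":48,"liq":18}
After op 19 (remove /liq): {"hh":48}
After op 20 (replace /hh 75): {"hh":75}
After op 21 (replace /hh 2): {"hh":2}
After op 22 (remove /hh): {}
Size at the root: 0

Answer: 0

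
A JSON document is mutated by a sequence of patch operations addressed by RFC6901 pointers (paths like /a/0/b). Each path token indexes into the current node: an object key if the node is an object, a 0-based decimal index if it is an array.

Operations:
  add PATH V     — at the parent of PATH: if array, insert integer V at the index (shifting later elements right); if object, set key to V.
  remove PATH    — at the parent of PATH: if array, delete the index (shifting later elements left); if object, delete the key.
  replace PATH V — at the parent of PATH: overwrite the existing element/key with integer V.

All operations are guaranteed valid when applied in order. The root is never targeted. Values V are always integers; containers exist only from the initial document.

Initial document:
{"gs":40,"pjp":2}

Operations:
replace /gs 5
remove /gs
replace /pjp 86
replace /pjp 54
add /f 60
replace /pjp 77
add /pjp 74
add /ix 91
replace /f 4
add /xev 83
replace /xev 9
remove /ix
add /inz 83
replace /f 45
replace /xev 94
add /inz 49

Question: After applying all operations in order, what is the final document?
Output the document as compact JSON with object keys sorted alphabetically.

Answer: {"f":45,"inz":49,"pjp":74,"xev":94}

Derivation:
After op 1 (replace /gs 5): {"gs":5,"pjp":2}
After op 2 (remove /gs): {"pjp":2}
After op 3 (replace /pjp 86): {"pjp":86}
After op 4 (replace /pjp 54): {"pjp":54}
After op 5 (add /f 60): {"f":60,"pjp":54}
After op 6 (replace /pjp 77): {"f":60,"pjp":77}
After op 7 (add /pjp 74): {"f":60,"pjp":74}
After op 8 (add /ix 91): {"f":60,"ix":91,"pjp":74}
After op 9 (replace /f 4): {"f":4,"ix":91,"pjp":74}
After op 10 (add /xev 83): {"f":4,"ix":91,"pjp":74,"xev":83}
After op 11 (replace /xev 9): {"f":4,"ix":91,"pjp":74,"xev":9}
After op 12 (remove /ix): {"f":4,"pjp":74,"xev":9}
After op 13 (add /inz 83): {"f":4,"inz":83,"pjp":74,"xev":9}
After op 14 (replace /f 45): {"f":45,"inz":83,"pjp":74,"xev":9}
After op 15 (replace /xev 94): {"f":45,"inz":83,"pjp":74,"xev":94}
After op 16 (add /inz 49): {"f":45,"inz":49,"pjp":74,"xev":94}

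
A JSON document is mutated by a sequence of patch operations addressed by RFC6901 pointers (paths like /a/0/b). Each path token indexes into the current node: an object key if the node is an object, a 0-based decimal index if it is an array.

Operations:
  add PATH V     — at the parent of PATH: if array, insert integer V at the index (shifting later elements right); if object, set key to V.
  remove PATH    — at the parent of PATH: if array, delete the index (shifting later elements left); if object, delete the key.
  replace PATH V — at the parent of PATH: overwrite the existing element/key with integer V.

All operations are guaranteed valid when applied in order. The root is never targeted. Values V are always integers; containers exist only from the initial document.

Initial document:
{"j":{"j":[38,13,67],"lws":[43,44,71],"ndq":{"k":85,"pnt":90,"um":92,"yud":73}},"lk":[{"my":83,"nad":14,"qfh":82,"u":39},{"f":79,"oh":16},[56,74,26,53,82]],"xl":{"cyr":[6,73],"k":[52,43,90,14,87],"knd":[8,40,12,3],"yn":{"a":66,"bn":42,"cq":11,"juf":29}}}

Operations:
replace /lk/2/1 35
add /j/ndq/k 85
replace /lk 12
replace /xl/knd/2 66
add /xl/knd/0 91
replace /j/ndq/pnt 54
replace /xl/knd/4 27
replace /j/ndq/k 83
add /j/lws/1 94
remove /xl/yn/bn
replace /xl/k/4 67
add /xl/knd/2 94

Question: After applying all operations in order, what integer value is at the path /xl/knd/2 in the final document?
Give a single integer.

After op 1 (replace /lk/2/1 35): {"j":{"j":[38,13,67],"lws":[43,44,71],"ndq":{"k":85,"pnt":90,"um":92,"yud":73}},"lk":[{"my":83,"nad":14,"qfh":82,"u":39},{"f":79,"oh":16},[56,35,26,53,82]],"xl":{"cyr":[6,73],"k":[52,43,90,14,87],"knd":[8,40,12,3],"yn":{"a":66,"bn":42,"cq":11,"juf":29}}}
After op 2 (add /j/ndq/k 85): {"j":{"j":[38,13,67],"lws":[43,44,71],"ndq":{"k":85,"pnt":90,"um":92,"yud":73}},"lk":[{"my":83,"nad":14,"qfh":82,"u":39},{"f":79,"oh":16},[56,35,26,53,82]],"xl":{"cyr":[6,73],"k":[52,43,90,14,87],"knd":[8,40,12,3],"yn":{"a":66,"bn":42,"cq":11,"juf":29}}}
After op 3 (replace /lk 12): {"j":{"j":[38,13,67],"lws":[43,44,71],"ndq":{"k":85,"pnt":90,"um":92,"yud":73}},"lk":12,"xl":{"cyr":[6,73],"k":[52,43,90,14,87],"knd":[8,40,12,3],"yn":{"a":66,"bn":42,"cq":11,"juf":29}}}
After op 4 (replace /xl/knd/2 66): {"j":{"j":[38,13,67],"lws":[43,44,71],"ndq":{"k":85,"pnt":90,"um":92,"yud":73}},"lk":12,"xl":{"cyr":[6,73],"k":[52,43,90,14,87],"knd":[8,40,66,3],"yn":{"a":66,"bn":42,"cq":11,"juf":29}}}
After op 5 (add /xl/knd/0 91): {"j":{"j":[38,13,67],"lws":[43,44,71],"ndq":{"k":85,"pnt":90,"um":92,"yud":73}},"lk":12,"xl":{"cyr":[6,73],"k":[52,43,90,14,87],"knd":[91,8,40,66,3],"yn":{"a":66,"bn":42,"cq":11,"juf":29}}}
After op 6 (replace /j/ndq/pnt 54): {"j":{"j":[38,13,67],"lws":[43,44,71],"ndq":{"k":85,"pnt":54,"um":92,"yud":73}},"lk":12,"xl":{"cyr":[6,73],"k":[52,43,90,14,87],"knd":[91,8,40,66,3],"yn":{"a":66,"bn":42,"cq":11,"juf":29}}}
After op 7 (replace /xl/knd/4 27): {"j":{"j":[38,13,67],"lws":[43,44,71],"ndq":{"k":85,"pnt":54,"um":92,"yud":73}},"lk":12,"xl":{"cyr":[6,73],"k":[52,43,90,14,87],"knd":[91,8,40,66,27],"yn":{"a":66,"bn":42,"cq":11,"juf":29}}}
After op 8 (replace /j/ndq/k 83): {"j":{"j":[38,13,67],"lws":[43,44,71],"ndq":{"k":83,"pnt":54,"um":92,"yud":73}},"lk":12,"xl":{"cyr":[6,73],"k":[52,43,90,14,87],"knd":[91,8,40,66,27],"yn":{"a":66,"bn":42,"cq":11,"juf":29}}}
After op 9 (add /j/lws/1 94): {"j":{"j":[38,13,67],"lws":[43,94,44,71],"ndq":{"k":83,"pnt":54,"um":92,"yud":73}},"lk":12,"xl":{"cyr":[6,73],"k":[52,43,90,14,87],"knd":[91,8,40,66,27],"yn":{"a":66,"bn":42,"cq":11,"juf":29}}}
After op 10 (remove /xl/yn/bn): {"j":{"j":[38,13,67],"lws":[43,94,44,71],"ndq":{"k":83,"pnt":54,"um":92,"yud":73}},"lk":12,"xl":{"cyr":[6,73],"k":[52,43,90,14,87],"knd":[91,8,40,66,27],"yn":{"a":66,"cq":11,"juf":29}}}
After op 11 (replace /xl/k/4 67): {"j":{"j":[38,13,67],"lws":[43,94,44,71],"ndq":{"k":83,"pnt":54,"um":92,"yud":73}},"lk":12,"xl":{"cyr":[6,73],"k":[52,43,90,14,67],"knd":[91,8,40,66,27],"yn":{"a":66,"cq":11,"juf":29}}}
After op 12 (add /xl/knd/2 94): {"j":{"j":[38,13,67],"lws":[43,94,44,71],"ndq":{"k":83,"pnt":54,"um":92,"yud":73}},"lk":12,"xl":{"cyr":[6,73],"k":[52,43,90,14,67],"knd":[91,8,94,40,66,27],"yn":{"a":66,"cq":11,"juf":29}}}
Value at /xl/knd/2: 94

Answer: 94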